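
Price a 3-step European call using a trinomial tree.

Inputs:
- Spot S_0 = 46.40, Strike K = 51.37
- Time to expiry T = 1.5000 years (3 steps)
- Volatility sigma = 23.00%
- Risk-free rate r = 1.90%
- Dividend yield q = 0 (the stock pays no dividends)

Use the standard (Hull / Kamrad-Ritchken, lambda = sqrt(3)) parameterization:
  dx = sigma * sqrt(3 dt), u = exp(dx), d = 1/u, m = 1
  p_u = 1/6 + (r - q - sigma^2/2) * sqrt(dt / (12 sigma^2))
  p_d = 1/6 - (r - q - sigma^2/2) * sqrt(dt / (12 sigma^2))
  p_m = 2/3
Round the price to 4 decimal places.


dt = T/N = 0.500000; dx = sigma*sqrt(3*dt) = 0.281691
u = exp(dx) = 1.325370; d = 1/u = 0.754507
p_u = 0.160055, p_m = 0.666667, p_d = 0.173279
Discount per step: exp(-r*dt) = 0.990545
Stock lattice S(k, j) with j the centered position index:
  k=0: S(0,+0) = 46.4000
  k=1: S(1,-1) = 35.0091; S(1,+0) = 46.4000; S(1,+1) = 61.4971
  k=2: S(2,-2) = 26.4146; S(2,-1) = 35.0091; S(2,+0) = 46.4000; S(2,+1) = 61.4971; S(2,+2) = 81.5064
  k=3: S(3,-3) = 19.9300; S(3,-2) = 26.4146; S(3,-1) = 35.0091; S(3,+0) = 46.4000; S(3,+1) = 61.4971; S(3,+2) = 81.5064; S(3,+3) = 108.0262
Terminal payoffs V(N, j) = max(S_T - K, 0):
  V(3,-3) = 0.000000; V(3,-2) = 0.000000; V(3,-1) = 0.000000; V(3,+0) = 0.000000; V(3,+1) = 10.127147; V(3,+2) = 30.136445; V(3,+3) = 56.656160
Backward induction: V(k, j) = exp(-r*dt) * [p_u * V(k+1, j+1) + p_m * V(k+1, j) + p_d * V(k+1, j-1)]
  V(2,-2) = exp(-r*dt) * [p_u*0.000000 + p_m*0.000000 + p_d*0.000000] = 0.000000
  V(2,-1) = exp(-r*dt) * [p_u*0.000000 + p_m*0.000000 + p_d*0.000000] = 0.000000
  V(2,+0) = exp(-r*dt) * [p_u*10.127147 + p_m*0.000000 + p_d*0.000000] = 1.605573
  V(2,+1) = exp(-r*dt) * [p_u*30.136445 + p_m*10.127147 + p_d*0.000000] = 11.465473
  V(2,+2) = exp(-r*dt) * [p_u*56.656160 + p_m*30.136445 + p_d*10.127147] = 30.621581
  V(1,-1) = exp(-r*dt) * [p_u*1.605573 + p_m*0.000000 + p_d*0.000000] = 0.254550
  V(1,+0) = exp(-r*dt) * [p_u*11.465473 + p_m*1.605573 + p_d*0.000000] = 2.878015
  V(1,+1) = exp(-r*dt) * [p_u*30.621581 + p_m*11.465473 + p_d*1.605573] = 12.701750
  V(0,+0) = exp(-r*dt) * [p_u*12.701750 + p_m*2.878015 + p_d*0.254550] = 3.957981

Answer: Price = V(0,0) = 3.9580


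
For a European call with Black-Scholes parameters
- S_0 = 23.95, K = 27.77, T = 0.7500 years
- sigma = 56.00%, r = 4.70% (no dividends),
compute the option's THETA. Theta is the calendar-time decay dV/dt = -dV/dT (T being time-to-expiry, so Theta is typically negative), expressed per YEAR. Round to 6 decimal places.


d1 = 0.0100253215; d2 = -0.4749489046
phi(d1) = 0.3989222326; exp(-qT) = 1.0000000000; exp(-rT) = 0.9653640451
Theta = -S*exp(-qT)*phi(d1)*sigma/(2*sqrt(T)) - r*K*exp(-rT)*N(d2) + q*S*exp(-qT)*N(d1)
N(d1) = 0.5039994576; N(d2) = 0.3174116964; sqrt(T) = 0.8660254038
Term 1 = -23.9500 * 1.0000000000 * 0.3989222326 * 0.5600 / (2 * 0.8660254038) = -3.0890231165
Term 2 = -0.0470 * 27.7700 * 0.9653640451 * 0.3174116964 = -0.3999334995
Term 3 = 0 (no dividend yield, q = 0)
Theta = -3.0890231165 + (-0.3999334995) + (0.0000000000) = -3.488957

Answer: Theta = -3.488957


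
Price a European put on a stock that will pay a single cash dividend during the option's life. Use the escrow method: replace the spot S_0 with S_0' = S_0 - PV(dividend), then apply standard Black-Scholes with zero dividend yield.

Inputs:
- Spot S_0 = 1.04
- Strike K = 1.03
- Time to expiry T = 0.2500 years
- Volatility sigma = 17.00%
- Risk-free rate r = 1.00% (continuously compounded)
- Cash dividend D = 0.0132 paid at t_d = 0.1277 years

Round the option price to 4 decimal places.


Answer: Price = 0.0351

Derivation:
PV(D) = D * exp(-r * t_d) = 0.0132 * 0.99872382 = 0.01318315
S_0' = S_0 - PV(D) = 1.0400 - 0.01318315 = 1.02681685
d1 = (ln(S_0'/K) + (r + sigma^2/2)*T) / (sigma*sqrt(T)) = 0.03549734
d2 = d1 - sigma*sqrt(T) = -0.04950266
exp(-rT) = 0.99750312
N(-d1) = 0.48584159; N(-d2) = 0.51974064
P = K * exp(-rT) * N(-d2) - S_0' * N(-d1) = 1.0300 * 0.99750312 * 0.51974064 - 1.02681685 * 0.48584159 = 0.0351


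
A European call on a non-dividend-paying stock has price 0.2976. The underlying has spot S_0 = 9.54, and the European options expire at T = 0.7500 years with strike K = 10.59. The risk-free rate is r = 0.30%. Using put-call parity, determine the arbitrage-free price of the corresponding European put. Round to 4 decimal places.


Put-call parity: C - P = S_0 * exp(-qT) - K * exp(-rT).
S_0 * exp(-qT) = 9.5400 * 1.00000000 = 9.54000000
K * exp(-rT) = 10.5900 * 0.99775253 = 10.56619929
P = C - S*exp(-qT) + K*exp(-rT)
P = 0.2976 - 9.54000000 + 10.56619929 = 1.3238

Answer: Put price = 1.3238


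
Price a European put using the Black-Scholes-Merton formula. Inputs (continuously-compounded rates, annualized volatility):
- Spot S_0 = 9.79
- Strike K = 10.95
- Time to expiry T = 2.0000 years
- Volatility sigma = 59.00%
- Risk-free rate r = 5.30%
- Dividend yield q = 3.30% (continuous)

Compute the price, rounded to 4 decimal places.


d1 = (ln(S/K) + (r - q + 0.5*sigma^2) * T) / (sigma * sqrt(T)) = 0.33092837
d2 = d1 - sigma * sqrt(T) = -0.50345763
exp(-rT) = 0.89942465; exp(-qT) = 0.93613086
P = K * exp(-rT) * N(-d2) - S_0 * exp(-qT) * N(-d1)
N(-d1) = 0.37034930; N(-d2) = 0.69267872
P = 10.9500 * 0.89942465 * 0.69267872 - 9.7900 * 0.93613086 * 0.37034930 = 3.4278

Answer: Price = 3.4278


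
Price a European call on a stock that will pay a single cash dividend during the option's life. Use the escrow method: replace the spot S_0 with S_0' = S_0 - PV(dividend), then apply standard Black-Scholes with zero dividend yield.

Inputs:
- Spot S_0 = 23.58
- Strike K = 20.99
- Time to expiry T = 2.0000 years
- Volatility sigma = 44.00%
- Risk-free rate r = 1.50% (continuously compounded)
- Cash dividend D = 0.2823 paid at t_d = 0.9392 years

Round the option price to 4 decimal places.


Answer: Price = 6.9203

Derivation:
PV(D) = D * exp(-r * t_d) = 0.2823 * 0.98601077 = 0.27835084
S_0' = S_0 - PV(D) = 23.5800 - 0.27835084 = 23.30164916
d1 = (ln(S_0'/K) + (r + sigma^2/2)*T) / (sigma*sqrt(T)) = 0.52724132
d2 = d1 - sigma*sqrt(T) = -0.09501265
exp(-rT) = 0.97044553
N(d1) = 0.70098699; N(d2) = 0.46215239
C = S_0' * N(d1) - K * exp(-rT) * N(d2) = 23.30164916 * 0.70098699 - 20.9900 * 0.97044553 * 0.46215239 = 6.9203


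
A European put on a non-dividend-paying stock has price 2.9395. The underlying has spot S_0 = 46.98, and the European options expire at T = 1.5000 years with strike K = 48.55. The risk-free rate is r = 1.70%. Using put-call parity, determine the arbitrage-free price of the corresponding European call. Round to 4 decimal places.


Put-call parity: C - P = S_0 * exp(-qT) - K * exp(-rT).
S_0 * exp(-qT) = 46.9800 * 1.00000000 = 46.98000000
K * exp(-rT) = 48.5500 * 0.97482238 = 47.32762650
C = P + S*exp(-qT) - K*exp(-rT)
C = 2.9395 + 46.98000000 - 47.32762650 = 2.5919

Answer: Call price = 2.5919


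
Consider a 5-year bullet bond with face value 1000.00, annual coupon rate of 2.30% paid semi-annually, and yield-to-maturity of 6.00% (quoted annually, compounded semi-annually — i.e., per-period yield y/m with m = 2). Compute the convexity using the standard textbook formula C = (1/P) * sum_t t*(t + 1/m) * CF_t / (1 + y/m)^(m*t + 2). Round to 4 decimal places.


Coupon per period c = face * coupon_rate / m = 11.500000
Periods per year m = 2; per-period yield y/m = 0.030000
Number of cashflows N = 10
Cashflows (t years, CF_t, discount factor 1/(1+y/m)^(m*t), PV):
  t = 0.5000: CF_t = 11.500000, DF = 0.970874, PV = 11.165049
  t = 1.0000: CF_t = 11.500000, DF = 0.942596, PV = 10.839853
  t = 1.5000: CF_t = 11.500000, DF = 0.915142, PV = 10.524129
  t = 2.0000: CF_t = 11.500000, DF = 0.888487, PV = 10.217601
  t = 2.5000: CF_t = 11.500000, DF = 0.862609, PV = 9.920001
  t = 3.0000: CF_t = 11.500000, DF = 0.837484, PV = 9.631069
  t = 3.5000: CF_t = 11.500000, DF = 0.813092, PV = 9.350552
  t = 4.0000: CF_t = 11.500000, DF = 0.789409, PV = 9.078206
  t = 4.5000: CF_t = 11.500000, DF = 0.766417, PV = 8.813792
  t = 5.0000: CF_t = 1011.500000, DF = 0.744094, PV = 752.650995
Price P = sum_t PV_t = 842.191248
Convexity numerator sum_t t*(t + 1/m) * CF_t / (1+y/m)^(m*t + 2):
  t = 0.5000: term = 5.262065
  t = 1.0000: term = 15.326402
  t = 1.5000: term = 29.760003
  t = 2.0000: term = 48.155345
  t = 2.5000: term = 70.129143
  t = 3.0000: term = 95.321165
  t = 3.5000: term = 123.393094
  t = 4.0000: term = 154.027440
  t = 4.5000: term = 186.926505
  t = 5.0000: term = 19509.758092
Convexity = (1/P) * sum = 20238.059254 / 842.191248 = 24.030242

Answer: Convexity = 24.0302


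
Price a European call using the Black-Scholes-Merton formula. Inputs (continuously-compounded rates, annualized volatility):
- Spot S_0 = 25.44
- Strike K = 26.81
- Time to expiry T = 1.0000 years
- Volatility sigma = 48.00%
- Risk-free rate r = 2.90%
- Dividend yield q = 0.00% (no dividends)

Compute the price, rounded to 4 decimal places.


d1 = (ln(S/K) + (r - q + 0.5*sigma^2) * T) / (sigma * sqrt(T)) = 0.19114122
d2 = d1 - sigma * sqrt(T) = -0.28885878
exp(-rT) = 0.97141646; exp(-qT) = 1.00000000
C = S_0 * exp(-qT) * N(d1) - K * exp(-rT) * N(d2)
N(d1) = 0.57579252; N(d2) = 0.38634472
C = 25.4400 * 1.00000000 * 0.57579252 - 26.8100 * 0.97141646 * 0.38634472 = 4.5863

Answer: Price = 4.5863


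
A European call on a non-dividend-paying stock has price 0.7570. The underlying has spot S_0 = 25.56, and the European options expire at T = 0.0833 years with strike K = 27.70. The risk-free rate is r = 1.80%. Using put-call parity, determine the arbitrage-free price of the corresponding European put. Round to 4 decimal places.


Put-call parity: C - P = S_0 * exp(-qT) - K * exp(-rT).
S_0 * exp(-qT) = 25.5600 * 1.00000000 = 25.56000000
K * exp(-rT) = 27.7000 * 0.99850172 = 27.65849774
P = C - S*exp(-qT) + K*exp(-rT)
P = 0.7570 - 25.56000000 + 27.65849774 = 2.8555

Answer: Put price = 2.8555


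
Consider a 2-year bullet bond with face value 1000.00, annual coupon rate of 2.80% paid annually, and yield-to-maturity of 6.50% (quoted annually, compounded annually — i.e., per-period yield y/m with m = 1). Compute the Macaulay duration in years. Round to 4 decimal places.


Coupon per period c = face * coupon_rate / m = 28.000000
Periods per year m = 1; per-period yield y/m = 0.065000
Number of cashflows N = 2
Cashflows (t years, CF_t, discount factor 1/(1+y/m)^(m*t), PV):
  t = 1.0000: CF_t = 28.000000, DF = 0.938967, PV = 26.291080
  t = 2.0000: CF_t = 1028.000000, DF = 0.881659, PV = 906.345743
Price P = sum_t PV_t = 932.636822
Macaulay numerator sum_t t * PV_t:
  t * PV_t at t = 1.0000: 26.291080
  t * PV_t at t = 2.0000: 1812.691485
Macaulay duration D = (sum_t t * PV_t) / P = 1838.982565 / 932.636822 = 1.971810

Answer: Macaulay duration = 1.9718 years


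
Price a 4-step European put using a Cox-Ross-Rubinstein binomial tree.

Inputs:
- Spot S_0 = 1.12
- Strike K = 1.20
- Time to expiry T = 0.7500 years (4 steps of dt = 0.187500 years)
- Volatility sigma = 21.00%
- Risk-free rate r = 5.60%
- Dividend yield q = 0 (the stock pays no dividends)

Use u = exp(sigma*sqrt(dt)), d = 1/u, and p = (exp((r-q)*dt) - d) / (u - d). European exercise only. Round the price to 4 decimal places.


Answer: Price = V(0,0) = 0.1022

Derivation:
dt = T/N = 0.187500
u = exp(sigma*sqrt(dt)) = 1.095195; d = 1/u = 0.913079
p = (exp((r-q)*dt) - d) / (u - d) = 0.535242
Discount per step: exp(-r*dt) = 0.989555
Stock lattice S(k, i) with i counting down-moves:
  k=0: S(0,0) = 1.1200
  k=1: S(1,0) = 1.2266; S(1,1) = 1.0226
  k=2: S(2,0) = 1.3434; S(2,1) = 1.1200; S(2,2) = 0.9338
  k=3: S(3,0) = 1.4713; S(3,1) = 1.2266; S(3,2) = 1.0226; S(3,3) = 0.8526
  k=4: S(4,0) = 1.6113; S(4,1) = 1.3434; S(4,2) = 1.1200; S(4,3) = 0.9338; S(4,4) = 0.7785
Terminal payoffs V(N, i) = max(K - S_T, 0):
  V(4,0) = 0.000000; V(4,1) = 0.000000; V(4,2) = 0.080000; V(4,3) = 0.266241; V(4,4) = 0.421512
Backward induction: V(k, i) = exp(-r*dt) * [p * V(k+1, i) + (1-p) * V(k+1, i+1)].
  V(3,0) = exp(-r*dt) * [p*0.000000 + (1-p)*0.000000] = 0.000000
  V(3,1) = exp(-r*dt) * [p*0.000000 + (1-p)*0.080000] = 0.036792
  V(3,2) = exp(-r*dt) * [p*0.080000 + (1-p)*0.266241] = 0.164817
  V(3,3) = exp(-r*dt) * [p*0.266241 + (1-p)*0.421512] = 0.334870
  V(2,0) = exp(-r*dt) * [p*0.000000 + (1-p)*0.036792] = 0.016921
  V(2,1) = exp(-r*dt) * [p*0.036792 + (1-p)*0.164817] = 0.095287
  V(2,2) = exp(-r*dt) * [p*0.164817 + (1-p)*0.334870] = 0.241304
  V(1,0) = exp(-r*dt) * [p*0.016921 + (1-p)*0.095287] = 0.052785
  V(1,1) = exp(-r*dt) * [p*0.095287 + (1-p)*0.241304] = 0.161445
  V(0,0) = exp(-r*dt) * [p*0.052785 + (1-p)*0.161445] = 0.102207


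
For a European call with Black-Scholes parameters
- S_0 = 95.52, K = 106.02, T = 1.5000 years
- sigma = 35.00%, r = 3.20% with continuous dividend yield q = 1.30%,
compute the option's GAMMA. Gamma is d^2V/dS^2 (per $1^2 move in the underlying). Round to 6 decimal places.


d1 = 0.0375189372; d2 = -0.3911417678
phi(d1) = 0.3986615895; exp(-qT) = 0.9806888952; exp(-rT) = 0.9531337871
Gamma = exp(-qT) * phi(d1) / (S * sigma * sqrt(T)) = 0.9806888952 * 0.3986615895 / (95.5200 * 0.3500 * 1.2247448714) = 0.009548

Answer: Gamma = 0.009548


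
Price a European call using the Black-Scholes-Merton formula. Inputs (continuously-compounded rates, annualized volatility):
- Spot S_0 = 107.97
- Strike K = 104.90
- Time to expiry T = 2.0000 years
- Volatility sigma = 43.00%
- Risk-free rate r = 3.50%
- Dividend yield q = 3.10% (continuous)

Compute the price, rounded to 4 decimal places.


Answer: Price = 25.6842

Derivation:
d1 = (ln(S/K) + (r - q + 0.5*sigma^2) * T) / (sigma * sqrt(T)) = 0.36464657
d2 = d1 - sigma * sqrt(T) = -0.24346526
exp(-rT) = 0.93239382; exp(-qT) = 0.93988289
C = S_0 * exp(-qT) * N(d1) - K * exp(-rT) * N(d2)
N(d1) = 0.64231238; N(d2) = 0.40382250
C = 107.9700 * 0.93988289 * 0.64231238 - 104.9000 * 0.93239382 * 0.40382250 = 25.6842


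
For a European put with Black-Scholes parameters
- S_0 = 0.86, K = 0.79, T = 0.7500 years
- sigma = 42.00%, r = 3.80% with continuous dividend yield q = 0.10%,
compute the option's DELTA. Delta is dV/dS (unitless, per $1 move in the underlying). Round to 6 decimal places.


Answer: Delta = -0.311278

Derivation:
d1 = 0.4915709857; d2 = 0.1278403161
phi(d1) = 0.3535396803; exp(-qT) = 0.9992502812; exp(-rT) = 0.9719022941
N(-d1) = 0.3115113293
Delta = -exp(-qT) * N(-d1) = -0.9992502812 * 0.3115113293 = -0.311278


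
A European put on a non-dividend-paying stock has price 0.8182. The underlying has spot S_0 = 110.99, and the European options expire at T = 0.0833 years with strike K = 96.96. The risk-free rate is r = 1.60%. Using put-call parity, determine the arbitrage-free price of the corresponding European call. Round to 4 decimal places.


Put-call parity: C - P = S_0 * exp(-qT) - K * exp(-rT).
S_0 * exp(-qT) = 110.9900 * 1.00000000 = 110.99000000
K * exp(-rT) = 96.9600 * 0.99866809 = 96.83085779
C = P + S*exp(-qT) - K*exp(-rT)
C = 0.8182 + 110.99000000 - 96.83085779 = 14.9773

Answer: Call price = 14.9773


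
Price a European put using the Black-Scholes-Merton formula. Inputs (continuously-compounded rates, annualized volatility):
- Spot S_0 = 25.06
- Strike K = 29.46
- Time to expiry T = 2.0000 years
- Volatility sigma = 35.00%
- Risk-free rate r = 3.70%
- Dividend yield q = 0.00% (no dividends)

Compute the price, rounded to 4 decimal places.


d1 = (ln(S/K) + (r - q + 0.5*sigma^2) * T) / (sigma * sqrt(T)) = 0.07018447
d2 = d1 - sigma * sqrt(T) = -0.42479028
exp(-rT) = 0.92867169; exp(-qT) = 1.00000000
P = K * exp(-rT) * N(-d2) - S_0 * exp(-qT) * N(-d1)
N(-d1) = 0.47202342; N(-d2) = 0.66450522
P = 29.4600 * 0.92867169 * 0.66450522 - 25.0600 * 1.00000000 * 0.47202342 = 6.3511

Answer: Price = 6.3511


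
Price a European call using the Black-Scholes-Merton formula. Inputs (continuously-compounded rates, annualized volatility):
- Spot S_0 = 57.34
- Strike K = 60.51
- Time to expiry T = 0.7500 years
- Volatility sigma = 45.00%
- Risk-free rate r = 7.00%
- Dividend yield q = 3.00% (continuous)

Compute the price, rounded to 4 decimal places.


Answer: Price = 8.1066

Derivation:
d1 = (ln(S/K) + (r - q + 0.5*sigma^2) * T) / (sigma * sqrt(T)) = 0.13375877
d2 = d1 - sigma * sqrt(T) = -0.25595267
exp(-rT) = 0.94885432; exp(-qT) = 0.97775124
C = S_0 * exp(-qT) * N(d1) - K * exp(-rT) * N(d2)
N(d1) = 0.55320333; N(d2) = 0.39899369
C = 57.3400 * 0.97775124 * 0.55320333 - 60.5100 * 0.94885432 * 0.39899369 = 8.1066


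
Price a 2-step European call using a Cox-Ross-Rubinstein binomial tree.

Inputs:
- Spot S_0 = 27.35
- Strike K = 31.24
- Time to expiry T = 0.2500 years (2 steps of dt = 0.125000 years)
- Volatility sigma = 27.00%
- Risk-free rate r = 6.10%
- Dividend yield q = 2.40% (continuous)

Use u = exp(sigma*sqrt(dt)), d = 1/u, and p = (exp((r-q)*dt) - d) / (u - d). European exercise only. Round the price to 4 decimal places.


Answer: Price = V(0,0) = 0.4595

Derivation:
dt = T/N = 0.125000
u = exp(sigma*sqrt(dt)) = 1.100164; d = 1/u = 0.908955
p = (exp((r-q)*dt) - d) / (u - d) = 0.500397
Discount per step: exp(-r*dt) = 0.992404
Stock lattice S(k, i) with i counting down-moves:
  k=0: S(0,0) = 27.3500
  k=1: S(1,0) = 30.0895; S(1,1) = 24.8599
  k=2: S(2,0) = 33.1034; S(2,1) = 27.3500; S(2,2) = 22.5966
Terminal payoffs V(N, i) = max(S_T - K, 0):
  V(2,0) = 1.863379; V(2,1) = 0.000000; V(2,2) = 0.000000
Backward induction: V(k, i) = exp(-r*dt) * [p * V(k+1, i) + (1-p) * V(k+1, i+1)].
  V(1,0) = exp(-r*dt) * [p*1.863379 + (1-p)*0.000000] = 0.925347
  V(1,1) = exp(-r*dt) * [p*0.000000 + (1-p)*0.000000] = 0.000000
  V(0,0) = exp(-r*dt) * [p*0.925347 + (1-p)*0.000000] = 0.459524


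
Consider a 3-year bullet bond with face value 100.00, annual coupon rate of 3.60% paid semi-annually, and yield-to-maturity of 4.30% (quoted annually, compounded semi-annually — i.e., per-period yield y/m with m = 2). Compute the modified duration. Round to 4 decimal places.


Coupon per period c = face * coupon_rate / m = 1.800000
Periods per year m = 2; per-period yield y/m = 0.021500
Number of cashflows N = 6
Cashflows (t years, CF_t, discount factor 1/(1+y/m)^(m*t), PV):
  t = 0.5000: CF_t = 1.800000, DF = 0.978953, PV = 1.762115
  t = 1.0000: CF_t = 1.800000, DF = 0.958348, PV = 1.725026
  t = 1.5000: CF_t = 1.800000, DF = 0.938177, PV = 1.688719
  t = 2.0000: CF_t = 1.800000, DF = 0.918431, PV = 1.653176
  t = 2.5000: CF_t = 1.800000, DF = 0.899100, PV = 1.618381
  t = 3.0000: CF_t = 101.800000, DF = 0.880177, PV = 89.601969
Price P = sum_t PV_t = 98.049385
First compute Macaulay numerator sum_t t * PV_t:
  t * PV_t at t = 0.5000: 0.881057
  t * PV_t at t = 1.0000: 1.725026
  t * PV_t at t = 1.5000: 2.533079
  t * PV_t at t = 2.0000: 3.306351
  t * PV_t at t = 2.5000: 4.045951
  t * PV_t at t = 3.0000: 268.805906
Macaulay duration D = 281.297371 / 98.049385 = 2.868936
Modified duration = D / (1 + y/m) = 2.868936 / (1 + 0.021500) = 2.808552

Answer: Modified duration = 2.8086


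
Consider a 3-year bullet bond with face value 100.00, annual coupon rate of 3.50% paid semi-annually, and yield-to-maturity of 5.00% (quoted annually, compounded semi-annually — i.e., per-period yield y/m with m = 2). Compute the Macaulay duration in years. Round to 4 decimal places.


Answer: Macaulay duration = 2.8707 years

Derivation:
Coupon per period c = face * coupon_rate / m = 1.750000
Periods per year m = 2; per-period yield y/m = 0.025000
Number of cashflows N = 6
Cashflows (t years, CF_t, discount factor 1/(1+y/m)^(m*t), PV):
  t = 0.5000: CF_t = 1.750000, DF = 0.975610, PV = 1.707317
  t = 1.0000: CF_t = 1.750000, DF = 0.951814, PV = 1.665675
  t = 1.5000: CF_t = 1.750000, DF = 0.928599, PV = 1.625049
  t = 2.0000: CF_t = 1.750000, DF = 0.905951, PV = 1.585414
  t = 2.5000: CF_t = 1.750000, DF = 0.883854, PV = 1.546745
  t = 3.0000: CF_t = 101.750000, DF = 0.862297, PV = 87.738706
Price P = sum_t PV_t = 95.868906
Macaulay numerator sum_t t * PV_t:
  t * PV_t at t = 0.5000: 0.853659
  t * PV_t at t = 1.0000: 1.665675
  t * PV_t at t = 1.5000: 2.437573
  t * PV_t at t = 2.0000: 3.170827
  t * PV_t at t = 2.5000: 3.866863
  t * PV_t at t = 3.0000: 263.216118
Macaulay duration D = (sum_t t * PV_t) / P = 275.210715 / 95.868906 = 2.870698


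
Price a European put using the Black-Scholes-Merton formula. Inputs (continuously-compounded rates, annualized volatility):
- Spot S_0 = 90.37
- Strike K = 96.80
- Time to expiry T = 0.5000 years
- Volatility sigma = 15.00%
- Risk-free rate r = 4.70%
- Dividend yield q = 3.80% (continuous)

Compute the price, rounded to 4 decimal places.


Answer: Price = 7.5045

Derivation:
d1 = (ln(S/K) + (r - q + 0.5*sigma^2) * T) / (sigma * sqrt(T)) = -0.55257699
d2 = d1 - sigma * sqrt(T) = -0.65864301
exp(-rT) = 0.97677397; exp(-qT) = 0.98117936
P = K * exp(-rT) * N(-d2) - S_0 * exp(-qT) * N(-d1)
N(-d1) = 0.70972345; N(-d2) = 0.74493748
P = 96.8000 * 0.97677397 * 0.74493748 - 90.3700 * 0.98117936 * 0.70972345 = 7.5045


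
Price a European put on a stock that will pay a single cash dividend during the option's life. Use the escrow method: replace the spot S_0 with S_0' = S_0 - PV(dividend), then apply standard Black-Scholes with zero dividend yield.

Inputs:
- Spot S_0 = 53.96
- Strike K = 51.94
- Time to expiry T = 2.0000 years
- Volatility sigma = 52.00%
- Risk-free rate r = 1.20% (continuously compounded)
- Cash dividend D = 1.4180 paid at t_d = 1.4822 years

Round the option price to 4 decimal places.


PV(D) = D * exp(-r * t_d) = 1.4180 * 0.98237084 = 1.39300186
S_0' = S_0 - PV(D) = 53.9600 - 1.39300186 = 52.56699814
d1 = (ln(S_0'/K) + (r + sigma^2/2)*T) / (sigma*sqrt(T)) = 0.41664813
d2 = d1 - sigma*sqrt(T) = -0.31874293
exp(-rT) = 0.97628571
N(-d1) = 0.33846790; N(-d2) = 0.62503927
P = K * exp(-rT) * N(-d2) - S_0' * N(-d1) = 51.9400 * 0.97628571 * 0.62503927 - 52.56699814 * 0.33846790 = 13.9024

Answer: Price = 13.9024


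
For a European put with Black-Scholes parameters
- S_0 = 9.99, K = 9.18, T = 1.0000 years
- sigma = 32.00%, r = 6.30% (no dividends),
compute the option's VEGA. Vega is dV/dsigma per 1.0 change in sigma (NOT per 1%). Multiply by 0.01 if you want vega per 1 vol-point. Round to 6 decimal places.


Answer: Vega = 3.286269

Derivation:
d1 = 0.6211168376; d2 = 0.3011168376
phi(d1) = 0.3289558946; exp(-qT) = 1.0000000000; exp(-rT) = 0.9389434737
Vega = S * exp(-qT) * phi(d1) * sqrt(T) = 9.9900 * 1.0000000000 * 0.3289558946 * 1.0000000000 = 3.286269


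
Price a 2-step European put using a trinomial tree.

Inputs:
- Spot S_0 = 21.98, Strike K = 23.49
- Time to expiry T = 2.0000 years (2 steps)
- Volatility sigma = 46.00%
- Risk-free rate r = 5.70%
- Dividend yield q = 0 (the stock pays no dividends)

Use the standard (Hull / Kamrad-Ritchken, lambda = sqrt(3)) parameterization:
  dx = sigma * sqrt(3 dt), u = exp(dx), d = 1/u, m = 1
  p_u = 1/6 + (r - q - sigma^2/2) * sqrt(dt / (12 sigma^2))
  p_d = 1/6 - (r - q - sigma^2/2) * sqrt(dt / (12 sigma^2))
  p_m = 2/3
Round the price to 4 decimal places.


dt = T/N = 1.000000; dx = sigma*sqrt(3*dt) = 0.796743
u = exp(dx) = 2.218305; d = 1/u = 0.450795
p_u = 0.136042, p_m = 0.666667, p_d = 0.197291
Discount per step: exp(-r*dt) = 0.944594
Stock lattice S(k, j) with j the centered position index:
  k=0: S(0,+0) = 21.9800
  k=1: S(1,-1) = 9.9085; S(1,+0) = 21.9800; S(1,+1) = 48.7583
  k=2: S(2,-2) = 4.4667; S(2,-1) = 9.9085; S(2,+0) = 21.9800; S(2,+1) = 48.7583; S(2,+2) = 108.1609
Terminal payoffs V(N, j) = max(K - S_T, 0):
  V(2,-2) = 19.023316; V(2,-1) = 13.581534; V(2,+0) = 1.510000; V(2,+1) = 0.000000; V(2,+2) = 0.000000
Backward induction: V(k, j) = exp(-r*dt) * [p_u * V(k+1, j+1) + p_m * V(k+1, j) + p_d * V(k+1, j-1)]
  V(1,-1) = exp(-r*dt) * [p_u*1.510000 + p_m*13.581534 + p_d*19.023316] = 12.291922
  V(1,+0) = exp(-r*dt) * [p_u*0.000000 + p_m*1.510000 + p_d*13.581534] = 3.481949
  V(1,+1) = exp(-r*dt) * [p_u*0.000000 + p_m*0.000000 + p_d*1.510000] = 0.281404
  V(0,+0) = exp(-r*dt) * [p_u*0.281404 + p_m*3.481949 + p_d*12.291922] = 4.519573

Answer: Price = V(0,0) = 4.5196


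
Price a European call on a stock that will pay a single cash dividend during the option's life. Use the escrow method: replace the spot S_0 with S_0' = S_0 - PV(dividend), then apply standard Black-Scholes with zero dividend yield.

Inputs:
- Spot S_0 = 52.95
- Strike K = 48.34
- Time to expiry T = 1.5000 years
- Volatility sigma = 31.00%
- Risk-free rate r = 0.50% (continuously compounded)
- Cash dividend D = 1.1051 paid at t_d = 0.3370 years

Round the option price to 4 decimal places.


Answer: Price = 9.6031

Derivation:
PV(D) = D * exp(-r * t_d) = 1.1051 * 0.99831642 = 1.10323947
S_0' = S_0 - PV(D) = 52.9500 - 1.10323947 = 51.84676053
d1 = (ln(S_0'/K) + (r + sigma^2/2)*T) / (sigma*sqrt(T)) = 0.39404673
d2 = d1 - sigma*sqrt(T) = 0.01437582
exp(-rT) = 0.99252805
N(d1) = 0.65322673; N(d2) = 0.50573492
C = S_0' * N(d1) - K * exp(-rT) * N(d2) = 51.84676053 * 0.65322673 - 48.3400 * 0.99252805 * 0.50573492 = 9.6031


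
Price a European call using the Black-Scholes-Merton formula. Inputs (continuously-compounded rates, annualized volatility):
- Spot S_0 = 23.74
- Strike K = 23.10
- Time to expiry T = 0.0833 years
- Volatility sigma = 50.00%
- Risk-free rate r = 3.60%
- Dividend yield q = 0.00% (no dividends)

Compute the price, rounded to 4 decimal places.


Answer: Price = 1.7293

Derivation:
d1 = (ln(S/K) + (r - q + 0.5*sigma^2) * T) / (sigma * sqrt(T)) = 0.28231196
d2 = d1 - sigma * sqrt(T) = 0.13800327
exp(-rT) = 0.99700569; exp(-qT) = 1.00000000
C = S_0 * exp(-qT) * N(d1) - K * exp(-rT) * N(d2)
N(d1) = 0.61114784; N(d2) = 0.55488108
C = 23.7400 * 1.00000000 * 0.61114784 - 23.1000 * 0.99700569 * 0.55488108 = 1.7293


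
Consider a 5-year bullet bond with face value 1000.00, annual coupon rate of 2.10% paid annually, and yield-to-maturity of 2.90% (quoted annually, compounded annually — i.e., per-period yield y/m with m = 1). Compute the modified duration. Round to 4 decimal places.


Coupon per period c = face * coupon_rate / m = 21.000000
Periods per year m = 1; per-period yield y/m = 0.029000
Number of cashflows N = 5
Cashflows (t years, CF_t, discount factor 1/(1+y/m)^(m*t), PV):
  t = 1.0000: CF_t = 21.000000, DF = 0.971817, PV = 20.408163
  t = 2.0000: CF_t = 21.000000, DF = 0.944429, PV = 19.833006
  t = 3.0000: CF_t = 21.000000, DF = 0.917812, PV = 19.274058
  t = 4.0000: CF_t = 21.000000, DF = 0.891946, PV = 18.730863
  t = 5.0000: CF_t = 1021.000000, DF = 0.866808, PV = 885.011407
Price P = sum_t PV_t = 963.257498
First compute Macaulay numerator sum_t t * PV_t:
  t * PV_t at t = 1.0000: 20.408163
  t * PV_t at t = 2.0000: 39.666012
  t * PV_t at t = 3.0000: 57.822175
  t * PV_t at t = 4.0000: 74.923453
  t * PV_t at t = 5.0000: 4425.057034
Macaulay duration D = 4617.876838 / 963.257498 = 4.794021
Modified duration = D / (1 + y/m) = 4.794021 / (1 + 0.029000) = 4.658913

Answer: Modified duration = 4.6589


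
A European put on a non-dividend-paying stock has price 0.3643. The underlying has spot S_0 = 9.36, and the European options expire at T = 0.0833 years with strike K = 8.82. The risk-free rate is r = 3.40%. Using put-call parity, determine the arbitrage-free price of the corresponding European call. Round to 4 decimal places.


Answer: Call price = 0.9292

Derivation:
Put-call parity: C - P = S_0 * exp(-qT) - K * exp(-rT).
S_0 * exp(-qT) = 9.3600 * 1.00000000 = 9.36000000
K * exp(-rT) = 8.8200 * 0.99717181 = 8.79505534
C = P + S*exp(-qT) - K*exp(-rT)
C = 0.3643 + 9.36000000 - 8.79505534 = 0.9292


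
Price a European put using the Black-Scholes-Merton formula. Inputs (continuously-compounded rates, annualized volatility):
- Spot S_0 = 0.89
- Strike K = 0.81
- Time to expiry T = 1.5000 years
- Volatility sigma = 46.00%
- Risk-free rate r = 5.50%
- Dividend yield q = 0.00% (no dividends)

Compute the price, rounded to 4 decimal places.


d1 = (ln(S/K) + (r - q + 0.5*sigma^2) * T) / (sigma * sqrt(T)) = 0.59530981
d2 = d1 - sigma * sqrt(T) = 0.03192717
exp(-rT) = 0.92081144; exp(-qT) = 1.00000000
P = K * exp(-rT) * N(-d2) - S_0 * exp(-qT) * N(-d1)
N(-d1) = 0.27581820; N(-d2) = 0.48726506
P = 0.8100 * 0.92081144 * 0.48726506 - 0.8900 * 1.00000000 * 0.27581820 = 0.1180

Answer: Price = 0.1180


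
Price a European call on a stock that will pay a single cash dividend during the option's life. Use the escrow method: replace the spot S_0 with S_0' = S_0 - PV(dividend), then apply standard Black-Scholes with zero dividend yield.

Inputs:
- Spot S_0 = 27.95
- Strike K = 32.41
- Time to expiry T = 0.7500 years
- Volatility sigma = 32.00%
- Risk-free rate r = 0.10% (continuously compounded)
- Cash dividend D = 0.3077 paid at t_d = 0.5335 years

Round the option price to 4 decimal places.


Answer: Price = 1.4572

Derivation:
PV(D) = D * exp(-r * t_d) = 0.3077 * 0.99946664 = 0.30753589
S_0' = S_0 - PV(D) = 27.9500 - 0.30753589 = 27.64246411
d1 = (ln(S_0'/K) + (r + sigma^2/2)*T) / (sigma*sqrt(T)) = -0.43288234
d2 = d1 - sigma*sqrt(T) = -0.71001047
exp(-rT) = 0.99925028
N(d1) = 0.33255013; N(d2) = 0.23884882
C = S_0' * N(d1) - K * exp(-rT) * N(d2) = 27.64246411 * 0.33255013 - 32.4100 * 0.99925028 * 0.23884882 = 1.4572


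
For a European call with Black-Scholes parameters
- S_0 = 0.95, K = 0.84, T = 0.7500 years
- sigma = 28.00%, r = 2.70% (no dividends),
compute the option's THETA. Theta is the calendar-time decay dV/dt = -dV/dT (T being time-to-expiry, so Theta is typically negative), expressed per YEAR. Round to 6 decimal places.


Answer: Theta = -0.062671

Derivation:
d1 = 0.7122444182; d2 = 0.4697573051
phi(d1) = 0.3095658061; exp(-qT) = 1.0000000000; exp(-rT) = 0.9799536543
Theta = -S*exp(-qT)*phi(d1)*sigma/(2*sqrt(T)) - r*K*exp(-rT)*N(d2) + q*S*exp(-qT)*N(d1)
N(d1) = 0.7618432821; N(d2) = 0.6807357895; sqrt(T) = 0.8660254038
Term 1 = -0.9500 * 1.0000000000 * 0.3095658061 * 0.2800 / (2 * 0.8660254038) = -0.0475416218
Term 2 = -0.0270 * 0.8400 * 0.9799536543 * 0.6807357895 = -0.0151295904
Term 3 = 0 (no dividend yield, q = 0)
Theta = -0.0475416218 + (-0.0151295904) + (0.0000000000) = -0.062671


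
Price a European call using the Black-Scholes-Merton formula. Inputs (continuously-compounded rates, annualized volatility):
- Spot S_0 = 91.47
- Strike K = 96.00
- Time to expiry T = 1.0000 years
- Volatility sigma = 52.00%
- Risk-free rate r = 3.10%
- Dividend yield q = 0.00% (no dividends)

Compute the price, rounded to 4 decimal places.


Answer: Price = 18.1383

Derivation:
d1 = (ln(S/K) + (r - q + 0.5*sigma^2) * T) / (sigma * sqrt(T)) = 0.22665934
d2 = d1 - sigma * sqrt(T) = -0.29334066
exp(-rT) = 0.96947557; exp(-qT) = 1.00000000
C = S_0 * exp(-qT) * N(d1) - K * exp(-rT) * N(d2)
N(d1) = 0.58965568; N(d2) = 0.38463089
C = 91.4700 * 1.00000000 * 0.58965568 - 96.0000 * 0.96947557 * 0.38463089 = 18.1383


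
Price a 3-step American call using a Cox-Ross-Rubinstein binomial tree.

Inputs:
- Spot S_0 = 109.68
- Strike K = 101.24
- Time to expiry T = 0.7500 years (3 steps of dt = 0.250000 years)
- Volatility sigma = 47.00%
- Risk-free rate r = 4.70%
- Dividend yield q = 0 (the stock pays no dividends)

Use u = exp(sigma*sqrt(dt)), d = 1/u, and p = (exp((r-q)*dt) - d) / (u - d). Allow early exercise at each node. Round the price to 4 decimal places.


Answer: Price = V(0,0) = 24.4333

Derivation:
dt = T/N = 0.250000
u = exp(sigma*sqrt(dt)) = 1.264909; d = 1/u = 0.790571
p = (exp((r-q)*dt) - d) / (u - d) = 0.466436
Discount per step: exp(-r*dt) = 0.988319
Stock lattice S(k, i) with i counting down-moves:
  k=0: S(0,0) = 109.6800
  k=1: S(1,0) = 138.7352; S(1,1) = 86.7098
  k=2: S(2,0) = 175.4874; S(2,1) = 109.6800; S(2,2) = 68.5502
  k=3: S(3,0) = 221.9755; S(3,1) = 138.7352; S(3,2) = 86.7098; S(3,3) = 54.1938
Terminal payoffs V(N, i) = max(S_T - K, 0):
  V(3,0) = 120.735504; V(3,1) = 37.495194; V(3,2) = 0.000000; V(3,3) = 0.000000
Backward induction: V(k, i) = exp(-r*dt) * [p * V(k+1, i) + (1-p) * V(k+1, i+1)]; then take max(V_cont, immediate exercise) for American.
  V(2,0) = exp(-r*dt) * [p*120.735504 + (1-p)*37.495194] = 75.429972; exercise = 74.247363; V(2,0) = max -> 75.429972
  V(2,1) = exp(-r*dt) * [p*37.495194 + (1-p)*0.000000] = 17.284827; exercise = 8.440000; V(2,1) = max -> 17.284827
  V(2,2) = exp(-r*dt) * [p*0.000000 + (1-p)*0.000000] = 0.000000; exercise = 0.000000; V(2,2) = max -> 0.000000
  V(1,0) = exp(-r*dt) * [p*75.429972 + (1-p)*17.284827] = 43.887122; exercise = 37.495194; V(1,0) = max -> 43.887122
  V(1,1) = exp(-r*dt) * [p*17.284827 + (1-p)*0.000000] = 7.968095; exercise = 0.000000; V(1,1) = max -> 7.968095
  V(0,0) = exp(-r*dt) * [p*43.887122 + (1-p)*7.968095] = 24.433251; exercise = 8.440000; V(0,0) = max -> 24.433251


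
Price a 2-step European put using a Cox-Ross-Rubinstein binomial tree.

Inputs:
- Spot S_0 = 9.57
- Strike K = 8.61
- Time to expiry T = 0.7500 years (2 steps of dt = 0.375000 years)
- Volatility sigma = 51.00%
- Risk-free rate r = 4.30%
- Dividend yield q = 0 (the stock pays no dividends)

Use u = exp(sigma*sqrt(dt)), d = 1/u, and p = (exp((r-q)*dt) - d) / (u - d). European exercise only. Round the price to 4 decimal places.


Answer: Price = V(0,0) = 1.0278

Derivation:
dt = T/N = 0.375000
u = exp(sigma*sqrt(dt)) = 1.366578; d = 1/u = 0.731755
p = (exp((r-q)*dt) - d) / (u - d) = 0.448158
Discount per step: exp(-r*dt) = 0.984004
Stock lattice S(k, i) with i counting down-moves:
  k=0: S(0,0) = 9.5700
  k=1: S(1,0) = 13.0782; S(1,1) = 7.0029
  k=2: S(2,0) = 17.8723; S(2,1) = 9.5700; S(2,2) = 5.1244
Terminal payoffs V(N, i) = max(K - S_T, 0):
  V(2,0) = 0.000000; V(2,1) = 0.000000; V(2,2) = 3.485601
Backward induction: V(k, i) = exp(-r*dt) * [p * V(k+1, i) + (1-p) * V(k+1, i+1)].
  V(1,0) = exp(-r*dt) * [p*0.000000 + (1-p)*0.000000] = 0.000000
  V(1,1) = exp(-r*dt) * [p*0.000000 + (1-p)*3.485601] = 1.892734
  V(0,0) = exp(-r*dt) * [p*0.000000 + (1-p)*1.892734] = 1.027784


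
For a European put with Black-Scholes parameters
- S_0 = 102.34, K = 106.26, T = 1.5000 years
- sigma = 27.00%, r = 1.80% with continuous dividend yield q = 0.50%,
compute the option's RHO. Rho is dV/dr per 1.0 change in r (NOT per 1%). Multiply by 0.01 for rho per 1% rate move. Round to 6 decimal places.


Answer: Rho = -91.082012

Derivation:
d1 = 0.1106403743; d2 = -0.2200407410
phi(d1) = 0.3965079533; exp(-qT) = 0.9925280548; exp(-rT) = 0.9733612415
N(-d2) = 0.5870802873
Rho = -K*T*exp(-rT)*N(-d2) = -106.2600 * 1.5000 * 0.9733612415 * 0.5870802873 = -91.082012


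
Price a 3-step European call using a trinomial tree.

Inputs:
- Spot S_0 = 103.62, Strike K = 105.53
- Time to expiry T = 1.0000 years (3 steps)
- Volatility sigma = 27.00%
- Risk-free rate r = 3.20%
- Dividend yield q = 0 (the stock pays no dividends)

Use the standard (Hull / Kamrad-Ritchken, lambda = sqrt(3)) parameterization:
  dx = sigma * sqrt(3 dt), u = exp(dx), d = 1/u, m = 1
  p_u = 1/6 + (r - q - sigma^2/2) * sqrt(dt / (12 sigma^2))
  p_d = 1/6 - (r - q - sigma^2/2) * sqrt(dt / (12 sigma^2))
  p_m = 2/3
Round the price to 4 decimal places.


dt = T/N = 0.333333; dx = sigma*sqrt(3*dt) = 0.270000
u = exp(dx) = 1.309964; d = 1/u = 0.763379
p_u = 0.163920, p_m = 0.666667, p_d = 0.169414
Discount per step: exp(-r*dt) = 0.989390
Stock lattice S(k, j) with j the centered position index:
  k=0: S(0,+0) = 103.6200
  k=1: S(1,-1) = 79.1014; S(1,+0) = 103.6200; S(1,+1) = 135.7385
  k=2: S(2,-2) = 60.3844; S(2,-1) = 79.1014; S(2,+0) = 103.6200; S(2,+1) = 135.7385; S(2,+2) = 177.8126
  k=3: S(3,-3) = 46.0962; S(3,-2) = 60.3844; S(3,-1) = 79.1014; S(3,+0) = 103.6200; S(3,+1) = 135.7385; S(3,+2) = 177.8126; S(3,+3) = 232.9282
Terminal payoffs V(N, j) = max(S_T - K, 0):
  V(3,-3) = 0.000000; V(3,-2) = 0.000000; V(3,-1) = 0.000000; V(3,+0) = 0.000000; V(3,+1) = 30.208516; V(3,+2) = 72.282631; V(3,+3) = 127.398226
Backward induction: V(k, j) = exp(-r*dt) * [p_u * V(k+1, j+1) + p_m * V(k+1, j) + p_d * V(k+1, j-1)]
  V(2,-2) = exp(-r*dt) * [p_u*0.000000 + p_m*0.000000 + p_d*0.000000] = 0.000000
  V(2,-1) = exp(-r*dt) * [p_u*0.000000 + p_m*0.000000 + p_d*0.000000] = 0.000000
  V(2,+0) = exp(-r*dt) * [p_u*30.208516 + p_m*0.000000 + p_d*0.000000] = 4.899234
  V(2,+1) = exp(-r*dt) * [p_u*72.282631 + p_m*30.208516 + p_d*0.000000] = 31.648175
  V(2,+2) = exp(-r*dt) * [p_u*127.398226 + p_m*72.282631 + p_d*30.208516] = 73.402093
  V(1,-1) = exp(-r*dt) * [p_u*4.899234 + p_m*0.000000 + p_d*0.000000] = 0.794561
  V(1,+0) = exp(-r*dt) * [p_u*31.648175 + p_m*4.899234 + p_d*0.000000] = 8.364221
  V(1,+1) = exp(-r*dt) * [p_u*73.402093 + p_m*31.648175 + p_d*4.899234] = 33.600509
  V(0,+0) = exp(-r*dt) * [p_u*33.600509 + p_m*8.364221 + p_d*0.794561] = 11.099516

Answer: Price = V(0,0) = 11.0995


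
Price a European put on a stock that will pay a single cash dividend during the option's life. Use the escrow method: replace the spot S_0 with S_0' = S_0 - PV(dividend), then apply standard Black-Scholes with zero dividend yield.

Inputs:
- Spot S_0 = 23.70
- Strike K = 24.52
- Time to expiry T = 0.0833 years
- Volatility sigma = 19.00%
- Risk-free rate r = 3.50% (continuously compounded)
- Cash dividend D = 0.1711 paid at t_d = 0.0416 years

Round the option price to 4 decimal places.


Answer: Price = 1.1077

Derivation:
PV(D) = D * exp(-r * t_d) = 0.1711 * 0.99854506 = 0.17085106
S_0' = S_0 - PV(D) = 23.7000 - 0.17085106 = 23.52914894
d1 = (ln(S_0'/K) + (r + sigma^2/2)*T) / (sigma*sqrt(T)) = -0.67162333
d2 = d1 - sigma*sqrt(T) = -0.72646063
exp(-rT) = 0.99708875
N(-d1) = 0.74908824; N(-d2) = 0.76622178
P = K * exp(-rT) * N(-d2) - S_0' * N(-d1) = 24.5200 * 0.99708875 * 0.76622178 - 23.52914894 * 0.74908824 = 1.1077


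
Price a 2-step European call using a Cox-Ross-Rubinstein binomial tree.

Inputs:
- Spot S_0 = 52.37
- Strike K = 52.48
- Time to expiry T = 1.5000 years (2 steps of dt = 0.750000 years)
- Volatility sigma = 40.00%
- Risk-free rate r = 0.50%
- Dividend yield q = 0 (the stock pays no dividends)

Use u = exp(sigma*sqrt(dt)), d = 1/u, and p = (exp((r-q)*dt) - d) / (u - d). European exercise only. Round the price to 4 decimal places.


Answer: Price = V(0,0) = 9.1250

Derivation:
dt = T/N = 0.750000
u = exp(sigma*sqrt(dt)) = 1.413982; d = 1/u = 0.707222
p = (exp((r-q)*dt) - d) / (u - d) = 0.419569
Discount per step: exp(-r*dt) = 0.996257
Stock lattice S(k, i) with i counting down-moves:
  k=0: S(0,0) = 52.3700
  k=1: S(1,0) = 74.0503; S(1,1) = 37.0372
  k=2: S(2,0) = 104.7058; S(2,1) = 52.3700; S(2,2) = 26.1936
Terminal payoffs V(N, i) = max(S_T - K, 0):
  V(2,0) = 52.225771; V(2,1) = 0.000000; V(2,2) = 0.000000
Backward induction: V(k, i) = exp(-r*dt) * [p * V(k+1, i) + (1-p) * V(k+1, i+1)].
  V(1,0) = exp(-r*dt) * [p*52.225771 + (1-p)*0.000000] = 21.830301
  V(1,1) = exp(-r*dt) * [p*0.000000 + (1-p)*0.000000] = 0.000000
  V(0,0) = exp(-r*dt) * [p*21.830301 + (1-p)*0.000000] = 9.125036


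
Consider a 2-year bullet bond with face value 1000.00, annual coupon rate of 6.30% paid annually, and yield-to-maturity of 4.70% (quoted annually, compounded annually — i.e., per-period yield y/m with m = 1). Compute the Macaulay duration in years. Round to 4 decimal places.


Coupon per period c = face * coupon_rate / m = 63.000000
Periods per year m = 1; per-period yield y/m = 0.047000
Number of cashflows N = 2
Cashflows (t years, CF_t, discount factor 1/(1+y/m)^(m*t), PV):
  t = 1.0000: CF_t = 63.000000, DF = 0.955110, PV = 60.171920
  t = 2.0000: CF_t = 1063.000000, DF = 0.912235, PV = 969.705594
Price P = sum_t PV_t = 1029.877514
Macaulay numerator sum_t t * PV_t:
  t * PV_t at t = 1.0000: 60.171920
  t * PV_t at t = 2.0000: 1939.411189
Macaulay duration D = (sum_t t * PV_t) / P = 1999.583109 / 1029.877514 = 1.941574

Answer: Macaulay duration = 1.9416 years


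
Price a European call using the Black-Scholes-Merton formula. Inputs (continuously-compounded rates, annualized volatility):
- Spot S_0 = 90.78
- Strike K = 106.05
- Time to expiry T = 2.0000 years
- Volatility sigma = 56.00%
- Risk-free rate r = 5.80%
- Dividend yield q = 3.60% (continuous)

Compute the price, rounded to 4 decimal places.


Answer: Price = 22.8186

Derivation:
d1 = (ln(S/K) + (r - q + 0.5*sigma^2) * T) / (sigma * sqrt(T)) = 0.25522554
d2 = d1 - sigma * sqrt(T) = -0.53673405
exp(-rT) = 0.89047522; exp(-qT) = 0.93053090
C = S_0 * exp(-qT) * N(d1) - K * exp(-rT) * N(d2)
N(d1) = 0.60072555; N(d2) = 0.29572566
C = 90.7800 * 0.93053090 * 0.60072555 - 106.0500 * 0.89047522 * 0.29572566 = 22.8186


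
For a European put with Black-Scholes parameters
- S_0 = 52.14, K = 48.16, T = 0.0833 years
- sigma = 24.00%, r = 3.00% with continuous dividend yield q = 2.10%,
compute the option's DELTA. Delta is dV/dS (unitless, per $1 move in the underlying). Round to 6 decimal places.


Answer: Delta = -0.116470

Derivation:
d1 = 1.1917788810; d2 = 1.1225107065
phi(d1) = 0.1961046206; exp(-qT) = 0.9982522291; exp(-rT) = 0.9975041199
N(-d1) = 0.1166739794
Delta = -exp(-qT) * N(-d1) = -0.9982522291 * 0.1166739794 = -0.116470
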